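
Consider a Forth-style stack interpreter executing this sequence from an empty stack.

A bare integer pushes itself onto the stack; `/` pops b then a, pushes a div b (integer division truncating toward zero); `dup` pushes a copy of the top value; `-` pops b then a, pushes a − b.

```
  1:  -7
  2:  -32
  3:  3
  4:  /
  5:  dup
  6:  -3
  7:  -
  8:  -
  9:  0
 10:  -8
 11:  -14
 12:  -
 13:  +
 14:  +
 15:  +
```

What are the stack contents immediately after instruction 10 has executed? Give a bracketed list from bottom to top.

-7  -> -7
-32 -> -7 -32
3   -> -7 -32 3
/   -> -7 -10
dup -> -7 -10 -10
-3  -> -7 -10 -10 -3
-   -> -7 -10 -7
-   -> -7 -3
0   -> -7 -3 0
-8  -> -7 -3 0 -8

[-7, -3, 0, -8]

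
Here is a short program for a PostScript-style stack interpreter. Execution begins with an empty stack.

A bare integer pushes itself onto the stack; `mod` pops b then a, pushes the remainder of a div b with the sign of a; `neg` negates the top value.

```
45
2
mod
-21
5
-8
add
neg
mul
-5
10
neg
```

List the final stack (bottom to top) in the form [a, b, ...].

[1, -63, -5, -10]

45   45
2    45 2
mod  1
-21  1 -21
5    1 -21 5
-8   1 -21 5 -8
add  1 -21 -3
neg  1 -21 3
mul  1 -63
-5   1 -63 -5
10   1 -63 -5 10
neg  1 -63 -5 -10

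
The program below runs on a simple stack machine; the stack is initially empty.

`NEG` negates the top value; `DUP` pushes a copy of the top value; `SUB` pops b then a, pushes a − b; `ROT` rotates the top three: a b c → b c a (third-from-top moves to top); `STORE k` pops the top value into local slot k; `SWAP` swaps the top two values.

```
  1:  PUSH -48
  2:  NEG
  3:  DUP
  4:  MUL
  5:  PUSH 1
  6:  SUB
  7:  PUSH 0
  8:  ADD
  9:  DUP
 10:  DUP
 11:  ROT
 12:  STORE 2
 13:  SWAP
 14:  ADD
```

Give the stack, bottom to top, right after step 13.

[2303, 2303]

PUSH -48 → -48
NEG      → 48
DUP      → 48 48
MUL      → 2304
PUSH 1   → 2304 1
SUB      → 2303
PUSH 0   → 2303 0
ADD      → 2303
DUP      → 2303 2303
DUP      → 2303 2303 2303
ROT      → 2303 2303 2303
STORE 2  → 2303 2303
SWAP     → 2303 2303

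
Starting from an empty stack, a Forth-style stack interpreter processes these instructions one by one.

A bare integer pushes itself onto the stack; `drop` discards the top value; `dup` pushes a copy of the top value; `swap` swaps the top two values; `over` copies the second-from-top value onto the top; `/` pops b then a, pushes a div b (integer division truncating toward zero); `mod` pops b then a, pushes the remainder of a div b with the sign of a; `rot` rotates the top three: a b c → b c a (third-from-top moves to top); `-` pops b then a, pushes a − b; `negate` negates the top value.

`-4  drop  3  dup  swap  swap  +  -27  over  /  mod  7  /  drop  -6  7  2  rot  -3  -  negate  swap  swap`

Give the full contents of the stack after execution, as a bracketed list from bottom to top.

[7, 2, 3]

-4     → [-4]
drop   → []
3      → [3]
dup    → [3, 3]
swap   → [3, 3]
swap   → [3, 3]
+      → [6]
-27    → [6, -27]
over   → [6, -27, 6]
/      → [6, -4]
mod    → [2]
7      → [2, 7]
/      → [0]
drop   → []
-6     → [-6]
7      → [-6, 7]
2      → [-6, 7, 2]
rot    → [7, 2, -6]
-3     → [7, 2, -6, -3]
-      → [7, 2, -3]
negate → [7, 2, 3]
swap   → [7, 3, 2]
swap   → [7, 2, 3]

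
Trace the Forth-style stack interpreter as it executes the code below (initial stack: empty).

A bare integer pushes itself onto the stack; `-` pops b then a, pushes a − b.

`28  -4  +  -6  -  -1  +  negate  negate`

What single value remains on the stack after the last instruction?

28     → 28
-4     → 28 -4
+      → 24
-6     → 24 -6
-      → 30
-1     → 30 -1
+      → 29
negate → -29
negate → 29

29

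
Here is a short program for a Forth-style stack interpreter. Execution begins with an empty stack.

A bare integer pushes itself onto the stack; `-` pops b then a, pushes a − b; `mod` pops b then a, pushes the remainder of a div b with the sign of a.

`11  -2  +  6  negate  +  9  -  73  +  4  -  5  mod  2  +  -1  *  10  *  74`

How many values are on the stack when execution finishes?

11     → 11
-2     → 11 -2
+      → 9
6      → 9 6
negate → 9 -6
+      → 3
9      → 3 9
-      → -6
73     → -6 73
+      → 67
4      → 67 4
-      → 63
5      → 63 5
mod    → 3
2      → 3 2
+      → 5
-1     → 5 -1
*      → -5
10     → -5 10
*      → -50
74     → -50 74

2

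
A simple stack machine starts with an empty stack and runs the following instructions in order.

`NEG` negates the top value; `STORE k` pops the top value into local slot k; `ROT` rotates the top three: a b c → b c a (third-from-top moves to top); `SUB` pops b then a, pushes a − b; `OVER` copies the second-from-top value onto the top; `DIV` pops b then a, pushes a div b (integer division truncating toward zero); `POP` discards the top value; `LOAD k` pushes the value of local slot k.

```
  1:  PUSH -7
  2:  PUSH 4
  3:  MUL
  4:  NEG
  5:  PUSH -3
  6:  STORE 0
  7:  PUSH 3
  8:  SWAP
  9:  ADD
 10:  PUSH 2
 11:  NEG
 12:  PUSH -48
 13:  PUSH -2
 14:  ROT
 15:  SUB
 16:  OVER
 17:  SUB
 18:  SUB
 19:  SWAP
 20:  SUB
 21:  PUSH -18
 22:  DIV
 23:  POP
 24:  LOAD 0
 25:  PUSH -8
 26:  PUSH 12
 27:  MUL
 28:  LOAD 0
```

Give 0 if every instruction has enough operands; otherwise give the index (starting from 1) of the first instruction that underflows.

0

PUSH -7  : -7
PUSH 4   : -7 4
MUL      : -28
NEG      : 28
PUSH -3  : 28 -3
STORE 0  : 28
PUSH 3   : 28 3
SWAP     : 3 28
ADD      : 31
PUSH 2   : 31 2
NEG      : 31 -2
PUSH -48 : 31 -2 -48
PUSH -2  : 31 -2 -48 -2
ROT      : 31 -48 -2 -2
SUB      : 31 -48 0
OVER     : 31 -48 0 -48
SUB      : 31 -48 48
SUB      : 31 -96
SWAP     : -96 31
SUB      : -127
PUSH -18 : -127 -18
DIV      : 7
POP      : (empty)
LOAD 0   : -3
PUSH -8  : -3 -8
PUSH 12  : -3 -8 12
MUL      : -3 -96
LOAD 0   : -3 -96 -3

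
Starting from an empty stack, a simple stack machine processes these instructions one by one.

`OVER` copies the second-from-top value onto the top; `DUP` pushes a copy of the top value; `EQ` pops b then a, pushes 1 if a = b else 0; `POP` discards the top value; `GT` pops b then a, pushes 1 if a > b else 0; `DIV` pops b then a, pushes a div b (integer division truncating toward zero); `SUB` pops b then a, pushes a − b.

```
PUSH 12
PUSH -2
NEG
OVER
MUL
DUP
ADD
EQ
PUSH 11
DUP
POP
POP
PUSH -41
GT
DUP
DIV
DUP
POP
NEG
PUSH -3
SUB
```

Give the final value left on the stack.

PUSH 12  → 12
PUSH -2  → 12 -2
NEG      → 12 2
OVER     → 12 2 12
MUL      → 12 24
DUP      → 12 24 24
ADD      → 12 48
EQ       → 0
PUSH 11  → 0 11
DUP      → 0 11 11
POP      → 0 11
POP      → 0
PUSH -41 → 0 -41
GT       → 1
DUP      → 1 1
DIV      → 1
DUP      → 1 1
POP      → 1
NEG      → -1
PUSH -3  → -1 -3
SUB      → 2

2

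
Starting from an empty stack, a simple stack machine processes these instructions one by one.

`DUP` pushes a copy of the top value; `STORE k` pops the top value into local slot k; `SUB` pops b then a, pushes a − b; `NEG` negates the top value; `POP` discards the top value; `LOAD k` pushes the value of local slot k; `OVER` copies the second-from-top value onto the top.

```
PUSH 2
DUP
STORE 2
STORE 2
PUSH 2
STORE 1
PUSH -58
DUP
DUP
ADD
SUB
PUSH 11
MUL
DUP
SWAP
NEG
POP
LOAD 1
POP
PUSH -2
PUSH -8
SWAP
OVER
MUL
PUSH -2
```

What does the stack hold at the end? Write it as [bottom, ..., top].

PUSH 2   : 2
DUP      : 2 2
STORE 2  : 2
STORE 2  : (empty)
PUSH 2   : 2
STORE 1  : (empty)
PUSH -58 : -58
DUP      : -58 -58
DUP      : -58 -58 -58
ADD      : -58 -116
SUB      : 58
PUSH 11  : 58 11
MUL      : 638
DUP      : 638 638
SWAP     : 638 638
NEG      : 638 -638
POP      : 638
LOAD 1   : 638 2
POP      : 638
PUSH -2  : 638 -2
PUSH -8  : 638 -2 -8
SWAP     : 638 -8 -2
OVER     : 638 -8 -2 -8
MUL      : 638 -8 16
PUSH -2  : 638 -8 16 -2

[638, -8, 16, -2]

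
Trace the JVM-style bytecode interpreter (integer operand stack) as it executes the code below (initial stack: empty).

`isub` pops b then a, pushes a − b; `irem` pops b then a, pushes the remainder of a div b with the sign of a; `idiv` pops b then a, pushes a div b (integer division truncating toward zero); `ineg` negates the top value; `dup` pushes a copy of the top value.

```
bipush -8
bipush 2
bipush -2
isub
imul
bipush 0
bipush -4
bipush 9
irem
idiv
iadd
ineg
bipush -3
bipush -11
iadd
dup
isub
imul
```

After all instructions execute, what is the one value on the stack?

0

bipush -8  → -8
bipush 2   → -8 2
bipush -2  → -8 2 -2
isub       → -8 4
imul       → -32
bipush 0   → -32 0
bipush -4  → -32 0 -4
bipush 9   → -32 0 -4 9
irem       → -32 0 -4
idiv       → -32 0
iadd       → -32
ineg       → 32
bipush -3  → 32 -3
bipush -11 → 32 -3 -11
iadd       → 32 -14
dup        → 32 -14 -14
isub       → 32 0
imul       → 0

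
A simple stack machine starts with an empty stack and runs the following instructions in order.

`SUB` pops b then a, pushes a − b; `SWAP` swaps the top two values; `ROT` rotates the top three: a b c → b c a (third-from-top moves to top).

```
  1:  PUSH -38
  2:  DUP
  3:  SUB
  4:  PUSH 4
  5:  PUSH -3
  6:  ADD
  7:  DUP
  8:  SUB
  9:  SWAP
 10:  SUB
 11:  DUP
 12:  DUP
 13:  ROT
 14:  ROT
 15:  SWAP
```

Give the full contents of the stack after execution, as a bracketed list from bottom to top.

[0, 0, 0]

PUSH -38  [-38]
DUP       [-38, -38]
SUB       [0]
PUSH 4    [0, 4]
PUSH -3   [0, 4, -3]
ADD       [0, 1]
DUP       [0, 1, 1]
SUB       [0, 0]
SWAP      [0, 0]
SUB       [0]
DUP       [0, 0]
DUP       [0, 0, 0]
ROT       [0, 0, 0]
ROT       [0, 0, 0]
SWAP      [0, 0, 0]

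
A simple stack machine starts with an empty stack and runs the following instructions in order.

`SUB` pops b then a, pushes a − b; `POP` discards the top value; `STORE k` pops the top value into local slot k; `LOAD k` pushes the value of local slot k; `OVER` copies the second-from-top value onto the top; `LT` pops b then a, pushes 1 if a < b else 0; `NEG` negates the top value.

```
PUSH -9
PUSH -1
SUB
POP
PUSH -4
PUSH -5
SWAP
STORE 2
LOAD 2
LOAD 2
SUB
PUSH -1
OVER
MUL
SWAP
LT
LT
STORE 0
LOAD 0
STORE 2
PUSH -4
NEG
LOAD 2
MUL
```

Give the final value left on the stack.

4

PUSH -9 -> -9
PUSH -1 -> -9 -1
SUB     -> -8
POP     -> (empty)
PUSH -4 -> -4
PUSH -5 -> -4 -5
SWAP    -> -5 -4
STORE 2 -> -5
LOAD 2  -> -5 -4
LOAD 2  -> -5 -4 -4
SUB     -> -5 0
PUSH -1 -> -5 0 -1
OVER    -> -5 0 -1 0
MUL     -> -5 0 0
SWAP    -> -5 0 0
LT      -> -5 0
LT      -> 1
STORE 0 -> (empty)
LOAD 0  -> 1
STORE 2 -> (empty)
PUSH -4 -> -4
NEG     -> 4
LOAD 2  -> 4 1
MUL     -> 4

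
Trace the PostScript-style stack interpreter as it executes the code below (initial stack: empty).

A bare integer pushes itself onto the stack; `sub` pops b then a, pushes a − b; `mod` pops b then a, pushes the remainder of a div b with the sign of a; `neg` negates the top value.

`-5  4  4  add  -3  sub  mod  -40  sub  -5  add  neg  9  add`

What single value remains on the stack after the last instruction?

-21

-5  → [-5]
4   → [-5, 4]
4   → [-5, 4, 4]
add → [-5, 8]
-3  → [-5, 8, -3]
sub → [-5, 11]
mod → [-5]
-40 → [-5, -40]
sub → [35]
-5  → [35, -5]
add → [30]
neg → [-30]
9   → [-30, 9]
add → [-21]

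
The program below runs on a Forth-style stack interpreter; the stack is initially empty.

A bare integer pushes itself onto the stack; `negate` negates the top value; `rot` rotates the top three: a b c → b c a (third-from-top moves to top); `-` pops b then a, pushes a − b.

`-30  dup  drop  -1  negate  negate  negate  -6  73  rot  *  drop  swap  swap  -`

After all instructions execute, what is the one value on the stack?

-24

-30    : [-30]
dup    : [-30, -30]
drop   : [-30]
-1     : [-30, -1]
negate : [-30, 1]
negate : [-30, -1]
negate : [-30, 1]
-6     : [-30, 1, -6]
73     : [-30, 1, -6, 73]
rot    : [-30, -6, 73, 1]
*      : [-30, -6, 73]
drop   : [-30, -6]
swap   : [-6, -30]
swap   : [-30, -6]
-      : [-24]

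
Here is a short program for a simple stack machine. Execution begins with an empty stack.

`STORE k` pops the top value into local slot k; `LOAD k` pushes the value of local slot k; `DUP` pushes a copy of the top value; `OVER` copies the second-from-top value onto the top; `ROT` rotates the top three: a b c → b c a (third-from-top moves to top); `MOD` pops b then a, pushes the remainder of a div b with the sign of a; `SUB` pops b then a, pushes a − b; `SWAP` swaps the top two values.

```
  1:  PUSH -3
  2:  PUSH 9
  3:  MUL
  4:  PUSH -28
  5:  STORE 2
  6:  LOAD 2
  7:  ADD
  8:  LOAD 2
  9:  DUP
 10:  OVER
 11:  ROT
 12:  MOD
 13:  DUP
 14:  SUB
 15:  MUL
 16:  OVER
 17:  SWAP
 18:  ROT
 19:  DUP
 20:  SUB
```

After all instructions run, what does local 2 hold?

PUSH -3  : -3
PUSH 9   : -3 9
MUL      : -27
PUSH -28 : -27 -28
STORE 2  : -27
LOAD 2   : -27 -28
ADD      : -55
LOAD 2   : -55 -28
DUP      : -55 -28 -28
OVER     : -55 -28 -28 -28
ROT      : -55 -28 -28 -28
MOD      : -55 -28 0
DUP      : -55 -28 0 0
SUB      : -55 -28 0
MUL      : -55 0
OVER     : -55 0 -55
SWAP     : -55 -55 0
ROT      : -55 0 -55
DUP      : -55 0 -55 -55
SUB      : -55 0 0

-28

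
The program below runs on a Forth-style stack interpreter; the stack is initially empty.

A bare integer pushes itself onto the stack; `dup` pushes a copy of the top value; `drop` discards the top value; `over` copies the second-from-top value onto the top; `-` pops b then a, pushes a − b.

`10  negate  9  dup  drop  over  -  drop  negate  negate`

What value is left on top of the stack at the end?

-10

10      10
negate  -10
9       -10 9
dup     -10 9 9
drop    -10 9
over    -10 9 -10
-       -10 19
drop    -10
negate  10
negate  -10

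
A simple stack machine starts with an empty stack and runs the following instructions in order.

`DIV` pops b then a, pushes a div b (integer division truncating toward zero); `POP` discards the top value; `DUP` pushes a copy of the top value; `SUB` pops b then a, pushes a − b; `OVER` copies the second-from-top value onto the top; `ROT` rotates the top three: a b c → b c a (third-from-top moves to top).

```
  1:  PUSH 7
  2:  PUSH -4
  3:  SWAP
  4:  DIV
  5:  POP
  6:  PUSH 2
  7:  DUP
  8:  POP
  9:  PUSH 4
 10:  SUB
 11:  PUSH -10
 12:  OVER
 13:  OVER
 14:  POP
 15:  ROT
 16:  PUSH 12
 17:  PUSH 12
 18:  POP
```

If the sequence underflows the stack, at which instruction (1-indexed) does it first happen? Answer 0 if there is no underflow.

0

PUSH 7   → 7
PUSH -4  → 7 -4
SWAP     → -4 7
DIV      → 0
POP      → (empty)
PUSH 2   → 2
DUP      → 2 2
POP      → 2
PUSH 4   → 2 4
SUB      → -2
PUSH -10 → -2 -10
OVER     → -2 -10 -2
OVER     → -2 -10 -2 -10
POP      → -2 -10 -2
ROT      → -10 -2 -2
PUSH 12  → -10 -2 -2 12
PUSH 12  → -10 -2 -2 12 12
POP      → -10 -2 -2 12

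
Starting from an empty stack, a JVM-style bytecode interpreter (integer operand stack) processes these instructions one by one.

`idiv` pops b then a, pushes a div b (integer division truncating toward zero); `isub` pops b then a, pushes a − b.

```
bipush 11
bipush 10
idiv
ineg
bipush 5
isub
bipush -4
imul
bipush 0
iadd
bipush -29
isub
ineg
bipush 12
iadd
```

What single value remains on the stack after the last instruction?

-41

bipush 11   [11]
bipush 10   [11, 10]
idiv        [1]
ineg        [-1]
bipush 5    [-1, 5]
isub        [-6]
bipush -4   [-6, -4]
imul        [24]
bipush 0    [24, 0]
iadd        [24]
bipush -29  [24, -29]
isub        [53]
ineg        [-53]
bipush 12   [-53, 12]
iadd        [-41]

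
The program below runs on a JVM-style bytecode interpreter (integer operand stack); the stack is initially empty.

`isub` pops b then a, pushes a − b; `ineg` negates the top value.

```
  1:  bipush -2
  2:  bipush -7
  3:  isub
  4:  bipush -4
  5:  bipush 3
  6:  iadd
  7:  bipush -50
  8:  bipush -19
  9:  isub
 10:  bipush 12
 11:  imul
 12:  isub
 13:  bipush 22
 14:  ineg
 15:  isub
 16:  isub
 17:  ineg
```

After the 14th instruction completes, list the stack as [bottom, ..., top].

bipush -2  → -2
bipush -7  → -2 -7
isub       → 5
bipush -4  → 5 -4
bipush 3   → 5 -4 3
iadd       → 5 -1
bipush -50 → 5 -1 -50
bipush -19 → 5 -1 -50 -19
isub       → 5 -1 -31
bipush 12  → 5 -1 -31 12
imul       → 5 -1 -372
isub       → 5 371
bipush 22  → 5 371 22
ineg       → 5 371 -22

[5, 371, -22]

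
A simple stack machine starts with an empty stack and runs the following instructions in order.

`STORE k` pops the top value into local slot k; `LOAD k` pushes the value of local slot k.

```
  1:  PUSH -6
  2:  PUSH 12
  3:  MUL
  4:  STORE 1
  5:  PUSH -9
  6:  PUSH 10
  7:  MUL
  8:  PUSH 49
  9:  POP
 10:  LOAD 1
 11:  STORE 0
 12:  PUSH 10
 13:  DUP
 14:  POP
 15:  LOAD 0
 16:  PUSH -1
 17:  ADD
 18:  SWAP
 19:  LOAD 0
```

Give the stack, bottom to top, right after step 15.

[-90, 10, -72]

PUSH -6  -6
PUSH 12  -6 12
MUL      -72
STORE 1  (empty)
PUSH -9  -9
PUSH 10  -9 10
MUL      -90
PUSH 49  -90 49
POP      -90
LOAD 1   -90 -72
STORE 0  -90
PUSH 10  -90 10
DUP      -90 10 10
POP      -90 10
LOAD 0   -90 10 -72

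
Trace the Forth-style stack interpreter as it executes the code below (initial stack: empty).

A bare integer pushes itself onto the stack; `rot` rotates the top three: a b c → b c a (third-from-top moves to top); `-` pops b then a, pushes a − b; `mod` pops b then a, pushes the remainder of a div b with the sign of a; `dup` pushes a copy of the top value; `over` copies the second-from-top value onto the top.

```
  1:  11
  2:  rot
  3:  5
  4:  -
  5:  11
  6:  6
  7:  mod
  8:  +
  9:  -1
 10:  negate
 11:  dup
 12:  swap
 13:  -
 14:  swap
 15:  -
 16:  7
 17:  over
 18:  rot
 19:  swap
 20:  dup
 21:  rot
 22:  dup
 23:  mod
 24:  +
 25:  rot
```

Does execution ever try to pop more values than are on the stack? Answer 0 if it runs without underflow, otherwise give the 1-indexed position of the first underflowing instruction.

11 : 11
rot  — needs 3 operands, stack has 1 → underflow

2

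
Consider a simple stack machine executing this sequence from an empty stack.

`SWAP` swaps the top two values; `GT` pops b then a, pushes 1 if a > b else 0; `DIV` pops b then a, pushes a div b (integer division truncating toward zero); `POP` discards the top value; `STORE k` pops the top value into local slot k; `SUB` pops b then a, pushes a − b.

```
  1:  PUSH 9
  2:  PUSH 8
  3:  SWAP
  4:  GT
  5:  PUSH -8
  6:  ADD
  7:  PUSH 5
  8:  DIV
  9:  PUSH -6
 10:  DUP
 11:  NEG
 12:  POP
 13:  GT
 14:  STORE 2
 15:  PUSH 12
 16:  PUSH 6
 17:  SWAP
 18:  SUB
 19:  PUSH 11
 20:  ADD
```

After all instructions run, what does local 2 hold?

PUSH 9  → [9]
PUSH 8  → [9, 8]
SWAP    → [8, 9]
GT      → [0]
PUSH -8 → [0, -8]
ADD     → [-8]
PUSH 5  → [-8, 5]
DIV     → [-1]
PUSH -6 → [-1, -6]
DUP     → [-1, -6, -6]
NEG     → [-1, -6, 6]
POP     → [-1, -6]
GT      → [1]
STORE 2 → []
PUSH 12 → [12]
PUSH 6  → [12, 6]
SWAP    → [6, 12]
SUB     → [-6]
PUSH 11 → [-6, 11]
ADD     → [5]

1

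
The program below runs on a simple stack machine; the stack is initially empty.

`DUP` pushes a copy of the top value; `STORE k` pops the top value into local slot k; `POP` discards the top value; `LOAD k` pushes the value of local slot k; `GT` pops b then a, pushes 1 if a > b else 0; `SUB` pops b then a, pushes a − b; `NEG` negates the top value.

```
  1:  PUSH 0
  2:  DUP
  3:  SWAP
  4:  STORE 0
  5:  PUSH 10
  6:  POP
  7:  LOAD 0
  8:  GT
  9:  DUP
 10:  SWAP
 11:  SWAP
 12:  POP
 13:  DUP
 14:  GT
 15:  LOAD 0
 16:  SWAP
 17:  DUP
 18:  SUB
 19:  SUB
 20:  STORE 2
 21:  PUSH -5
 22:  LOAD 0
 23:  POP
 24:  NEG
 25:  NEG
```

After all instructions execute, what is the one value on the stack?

-5

PUSH 0   0
DUP      0 0
SWAP     0 0
STORE 0  0
PUSH 10  0 10
POP      0
LOAD 0   0 0
GT       0
DUP      0 0
SWAP     0 0
SWAP     0 0
POP      0
DUP      0 0
GT       0
LOAD 0   0 0
SWAP     0 0
DUP      0 0 0
SUB      0 0
SUB      0
STORE 2  (empty)
PUSH -5  -5
LOAD 0   -5 0
POP      -5
NEG      5
NEG      -5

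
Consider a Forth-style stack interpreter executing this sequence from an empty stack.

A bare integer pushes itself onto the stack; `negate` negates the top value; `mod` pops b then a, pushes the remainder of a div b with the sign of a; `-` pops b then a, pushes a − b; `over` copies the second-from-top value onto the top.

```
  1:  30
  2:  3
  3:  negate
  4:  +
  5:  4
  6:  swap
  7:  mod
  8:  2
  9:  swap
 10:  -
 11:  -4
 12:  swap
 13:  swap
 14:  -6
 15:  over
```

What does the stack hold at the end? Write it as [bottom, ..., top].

30     → 30
3      → 30 3
negate → 30 -3
+      → 27
4      → 27 4
swap   → 4 27
mod    → 4
2      → 4 2
swap   → 2 4
-      → -2
-4     → -2 -4
swap   → -4 -2
swap   → -2 -4
-6     → -2 -4 -6
over   → -2 -4 -6 -4

[-2, -4, -6, -4]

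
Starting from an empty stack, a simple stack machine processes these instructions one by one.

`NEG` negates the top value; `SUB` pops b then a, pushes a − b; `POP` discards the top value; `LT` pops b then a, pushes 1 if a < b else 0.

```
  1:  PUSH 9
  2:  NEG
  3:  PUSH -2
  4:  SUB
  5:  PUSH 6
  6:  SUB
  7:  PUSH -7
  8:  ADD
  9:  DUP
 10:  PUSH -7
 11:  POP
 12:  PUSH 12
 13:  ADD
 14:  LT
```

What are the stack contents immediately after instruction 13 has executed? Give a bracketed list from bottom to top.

[-20, -8]

PUSH 9   9
NEG      -9
PUSH -2  -9 -2
SUB      -7
PUSH 6   -7 6
SUB      -13
PUSH -7  -13 -7
ADD      -20
DUP      -20 -20
PUSH -7  -20 -20 -7
POP      -20 -20
PUSH 12  -20 -20 12
ADD      -20 -8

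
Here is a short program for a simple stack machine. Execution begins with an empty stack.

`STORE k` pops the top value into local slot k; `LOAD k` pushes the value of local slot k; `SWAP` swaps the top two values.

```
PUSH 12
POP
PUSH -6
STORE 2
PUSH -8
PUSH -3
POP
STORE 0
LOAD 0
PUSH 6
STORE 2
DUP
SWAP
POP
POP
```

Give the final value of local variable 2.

6

PUSH 12  [12]
POP      []
PUSH -6  [-6]
STORE 2  []
PUSH -8  [-8]
PUSH -3  [-8, -3]
POP      [-8]
STORE 0  []
LOAD 0   [-8]
PUSH 6   [-8, 6]
STORE 2  [-8]
DUP      [-8, -8]
SWAP     [-8, -8]
POP      [-8]
POP      []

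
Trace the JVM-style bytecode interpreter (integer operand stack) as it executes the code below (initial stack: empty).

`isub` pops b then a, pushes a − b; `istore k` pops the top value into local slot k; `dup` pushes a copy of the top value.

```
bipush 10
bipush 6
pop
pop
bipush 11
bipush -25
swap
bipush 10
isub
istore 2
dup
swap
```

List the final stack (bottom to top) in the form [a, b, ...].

bipush 10  -> 10
bipush 6   -> 10 6
pop        -> 10
pop        -> (empty)
bipush 11  -> 11
bipush -25 -> 11 -25
swap       -> -25 11
bipush 10  -> -25 11 10
isub       -> -25 1
istore 2   -> -25
dup        -> -25 -25
swap       -> -25 -25

[-25, -25]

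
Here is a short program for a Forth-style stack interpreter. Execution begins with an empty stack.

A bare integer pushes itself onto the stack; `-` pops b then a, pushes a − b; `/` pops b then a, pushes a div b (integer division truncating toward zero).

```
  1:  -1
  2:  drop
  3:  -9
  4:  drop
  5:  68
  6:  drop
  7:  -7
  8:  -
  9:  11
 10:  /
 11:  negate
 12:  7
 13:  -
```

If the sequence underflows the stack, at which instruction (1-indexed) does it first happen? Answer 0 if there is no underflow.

8

-1   → [-1]
drop → []
-9   → [-9]
drop → []
68   → [68]
drop → []
-7   → [-7]
-  — needs 2 operands, stack has 1 → underflow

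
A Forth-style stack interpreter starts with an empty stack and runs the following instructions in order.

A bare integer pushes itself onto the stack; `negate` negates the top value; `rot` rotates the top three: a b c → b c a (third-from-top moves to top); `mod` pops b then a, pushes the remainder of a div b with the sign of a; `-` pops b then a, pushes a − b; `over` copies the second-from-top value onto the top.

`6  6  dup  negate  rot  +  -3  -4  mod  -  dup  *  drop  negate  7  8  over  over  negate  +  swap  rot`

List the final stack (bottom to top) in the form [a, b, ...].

[-6, -1, 8, 7]

6      -> 6
6      -> 6 6
dup    -> 6 6 6
negate -> 6 6 -6
rot    -> 6 -6 6
+      -> 6 0
-3     -> 6 0 -3
-4     -> 6 0 -3 -4
mod    -> 6 0 -3
-      -> 6 3
dup    -> 6 3 3
*      -> 6 9
drop   -> 6
negate -> -6
7      -> -6 7
8      -> -6 7 8
over   -> -6 7 8 7
over   -> -6 7 8 7 8
negate -> -6 7 8 7 -8
+      -> -6 7 8 -1
swap   -> -6 7 -1 8
rot    -> -6 -1 8 7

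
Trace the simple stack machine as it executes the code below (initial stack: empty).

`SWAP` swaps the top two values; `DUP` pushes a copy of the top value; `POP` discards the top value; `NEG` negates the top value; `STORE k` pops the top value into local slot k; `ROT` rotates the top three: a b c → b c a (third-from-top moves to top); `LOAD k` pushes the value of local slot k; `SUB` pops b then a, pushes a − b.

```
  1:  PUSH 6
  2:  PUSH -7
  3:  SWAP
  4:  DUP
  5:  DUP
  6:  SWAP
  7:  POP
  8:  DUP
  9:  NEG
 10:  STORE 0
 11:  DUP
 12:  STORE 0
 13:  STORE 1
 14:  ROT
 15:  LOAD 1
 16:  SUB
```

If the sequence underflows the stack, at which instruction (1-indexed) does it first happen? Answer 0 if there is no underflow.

PUSH 6   6
PUSH -7  6 -7
SWAP     -7 6
DUP      -7 6 6
DUP      -7 6 6 6
SWAP     -7 6 6 6
POP      -7 6 6
DUP      -7 6 6 6
NEG      -7 6 6 -6
STORE 0  -7 6 6
DUP      -7 6 6 6
STORE 0  -7 6 6
STORE 1  -7 6
ROT  — needs 3 operands, stack has 2 → underflow

14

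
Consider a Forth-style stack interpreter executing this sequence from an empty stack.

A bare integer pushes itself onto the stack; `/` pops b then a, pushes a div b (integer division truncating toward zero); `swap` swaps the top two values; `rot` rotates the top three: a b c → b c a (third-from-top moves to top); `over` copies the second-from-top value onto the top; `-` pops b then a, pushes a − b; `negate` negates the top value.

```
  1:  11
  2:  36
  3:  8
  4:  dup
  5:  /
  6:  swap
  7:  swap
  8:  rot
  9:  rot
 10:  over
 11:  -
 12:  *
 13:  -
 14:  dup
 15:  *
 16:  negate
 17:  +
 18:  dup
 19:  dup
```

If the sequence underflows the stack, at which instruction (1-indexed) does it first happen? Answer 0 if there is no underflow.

11     -> [11]
36     -> [11, 36]
8      -> [11, 36, 8]
dup    -> [11, 36, 8, 8]
/      -> [11, 36, 1]
swap   -> [11, 1, 36]
swap   -> [11, 36, 1]
rot    -> [36, 1, 11]
rot    -> [1, 11, 36]
over   -> [1, 11, 36, 11]
-      -> [1, 11, 25]
*      -> [1, 275]
-      -> [-274]
dup    -> [-274, -274]
*      -> [75076]
negate -> [-75076]
+  — needs 2 operands, stack has 1 → underflow

17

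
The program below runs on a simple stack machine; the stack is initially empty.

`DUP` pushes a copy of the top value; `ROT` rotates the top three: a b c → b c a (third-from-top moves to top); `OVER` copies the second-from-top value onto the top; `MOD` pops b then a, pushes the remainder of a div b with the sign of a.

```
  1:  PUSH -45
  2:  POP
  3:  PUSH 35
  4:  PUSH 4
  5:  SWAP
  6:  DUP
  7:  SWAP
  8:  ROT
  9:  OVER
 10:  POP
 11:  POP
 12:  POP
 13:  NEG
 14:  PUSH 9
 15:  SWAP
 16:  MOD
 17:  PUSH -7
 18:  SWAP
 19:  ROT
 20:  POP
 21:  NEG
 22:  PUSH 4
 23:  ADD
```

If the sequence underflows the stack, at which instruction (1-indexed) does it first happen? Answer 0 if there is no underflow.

19

PUSH -45 -> -45
POP      -> (empty)
PUSH 35  -> 35
PUSH 4   -> 35 4
SWAP     -> 4 35
DUP      -> 4 35 35
SWAP     -> 4 35 35
ROT      -> 35 35 4
OVER     -> 35 35 4 35
POP      -> 35 35 4
POP      -> 35 35
POP      -> 35
NEG      -> -35
PUSH 9   -> -35 9
SWAP     -> 9 -35
MOD      -> 9
PUSH -7  -> 9 -7
SWAP     -> -7 9
ROT  — needs 3 operands, stack has 2 → underflow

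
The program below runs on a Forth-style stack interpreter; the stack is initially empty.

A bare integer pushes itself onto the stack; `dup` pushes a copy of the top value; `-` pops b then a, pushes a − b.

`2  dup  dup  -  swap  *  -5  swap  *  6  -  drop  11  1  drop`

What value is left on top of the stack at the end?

11

2    -> 2
dup  -> 2 2
dup  -> 2 2 2
-    -> 2 0
swap -> 0 2
*    -> 0
-5   -> 0 -5
swap -> -5 0
*    -> 0
6    -> 0 6
-    -> -6
drop -> (empty)
11   -> 11
1    -> 11 1
drop -> 11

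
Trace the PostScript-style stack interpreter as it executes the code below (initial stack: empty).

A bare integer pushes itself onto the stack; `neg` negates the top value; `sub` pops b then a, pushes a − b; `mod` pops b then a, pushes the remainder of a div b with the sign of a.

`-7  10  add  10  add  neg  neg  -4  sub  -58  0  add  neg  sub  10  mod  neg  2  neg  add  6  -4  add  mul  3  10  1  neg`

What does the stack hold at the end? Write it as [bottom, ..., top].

-7   -7
10   -7 10
add  3
10   3 10
add  13
neg  -13
neg  13
-4   13 -4
sub  17
-58  17 -58
0    17 -58 0
add  17 -58
neg  17 58
sub  -41
10   -41 10
mod  -1
neg  1
2    1 2
neg  1 -2
add  -1
6    -1 6
-4   -1 6 -4
add  -1 2
mul  -2
3    -2 3
10   -2 3 10
1    -2 3 10 1
neg  -2 3 10 -1

[-2, 3, 10, -1]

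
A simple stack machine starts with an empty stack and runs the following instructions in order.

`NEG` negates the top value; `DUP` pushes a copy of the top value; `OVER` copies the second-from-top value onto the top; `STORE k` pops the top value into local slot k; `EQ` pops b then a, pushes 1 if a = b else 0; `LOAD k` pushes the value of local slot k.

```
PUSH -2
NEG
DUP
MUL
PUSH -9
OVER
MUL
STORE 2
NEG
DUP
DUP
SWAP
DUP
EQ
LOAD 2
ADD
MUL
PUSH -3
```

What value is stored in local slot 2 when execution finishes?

-36

PUSH -2 -> -2
NEG     -> 2
DUP     -> 2 2
MUL     -> 4
PUSH -9 -> 4 -9
OVER    -> 4 -9 4
MUL     -> 4 -36
STORE 2 -> 4
NEG     -> -4
DUP     -> -4 -4
DUP     -> -4 -4 -4
SWAP    -> -4 -4 -4
DUP     -> -4 -4 -4 -4
EQ      -> -4 -4 1
LOAD 2  -> -4 -4 1 -36
ADD     -> -4 -4 -35
MUL     -> -4 140
PUSH -3 -> -4 140 -3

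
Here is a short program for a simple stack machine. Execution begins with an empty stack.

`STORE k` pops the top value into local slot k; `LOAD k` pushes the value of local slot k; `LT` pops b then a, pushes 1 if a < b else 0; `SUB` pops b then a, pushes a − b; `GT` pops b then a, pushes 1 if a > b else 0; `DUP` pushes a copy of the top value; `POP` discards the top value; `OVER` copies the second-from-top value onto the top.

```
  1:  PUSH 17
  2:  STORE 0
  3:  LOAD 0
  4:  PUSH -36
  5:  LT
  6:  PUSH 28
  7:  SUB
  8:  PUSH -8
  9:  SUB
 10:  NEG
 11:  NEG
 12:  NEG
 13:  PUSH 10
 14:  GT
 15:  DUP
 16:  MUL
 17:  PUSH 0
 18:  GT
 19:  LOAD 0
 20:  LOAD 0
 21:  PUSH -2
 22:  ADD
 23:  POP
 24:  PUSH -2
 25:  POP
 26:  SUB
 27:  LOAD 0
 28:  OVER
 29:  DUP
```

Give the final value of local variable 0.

PUSH 17  : [17]
STORE 0  : []
LOAD 0   : [17]
PUSH -36 : [17, -36]
LT       : [0]
PUSH 28  : [0, 28]
SUB      : [-28]
PUSH -8  : [-28, -8]
SUB      : [-20]
NEG      : [20]
NEG      : [-20]
NEG      : [20]
PUSH 10  : [20, 10]
GT       : [1]
DUP      : [1, 1]
MUL      : [1]
PUSH 0   : [1, 0]
GT       : [1]
LOAD 0   : [1, 17]
LOAD 0   : [1, 17, 17]
PUSH -2  : [1, 17, 17, -2]
ADD      : [1, 17, 15]
POP      : [1, 17]
PUSH -2  : [1, 17, -2]
POP      : [1, 17]
SUB      : [-16]
LOAD 0   : [-16, 17]
OVER     : [-16, 17, -16]
DUP      : [-16, 17, -16, -16]

17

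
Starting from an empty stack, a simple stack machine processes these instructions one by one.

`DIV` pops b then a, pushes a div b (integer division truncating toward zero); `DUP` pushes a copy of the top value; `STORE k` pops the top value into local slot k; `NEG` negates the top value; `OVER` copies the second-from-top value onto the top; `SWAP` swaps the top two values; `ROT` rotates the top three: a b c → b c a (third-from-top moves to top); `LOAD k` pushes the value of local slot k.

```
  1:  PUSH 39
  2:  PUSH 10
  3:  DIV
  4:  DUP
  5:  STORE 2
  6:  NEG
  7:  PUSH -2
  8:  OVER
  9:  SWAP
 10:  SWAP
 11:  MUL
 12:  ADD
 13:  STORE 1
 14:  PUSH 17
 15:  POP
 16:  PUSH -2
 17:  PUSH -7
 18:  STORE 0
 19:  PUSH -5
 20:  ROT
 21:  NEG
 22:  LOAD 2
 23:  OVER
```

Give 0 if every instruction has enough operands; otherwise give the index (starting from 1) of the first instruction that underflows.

20

PUSH 39  [39]
PUSH 10  [39, 10]
DIV      [3]
DUP      [3, 3]
STORE 2  [3]
NEG      [-3]
PUSH -2  [-3, -2]
OVER     [-3, -2, -3]
SWAP     [-3, -3, -2]
SWAP     [-3, -2, -3]
MUL      [-3, 6]
ADD      [3]
STORE 1  []
PUSH 17  [17]
POP      []
PUSH -2  [-2]
PUSH -7  [-2, -7]
STORE 0  [-2]
PUSH -5  [-2, -5]
ROT  — needs 3 operands, stack has 2 → underflow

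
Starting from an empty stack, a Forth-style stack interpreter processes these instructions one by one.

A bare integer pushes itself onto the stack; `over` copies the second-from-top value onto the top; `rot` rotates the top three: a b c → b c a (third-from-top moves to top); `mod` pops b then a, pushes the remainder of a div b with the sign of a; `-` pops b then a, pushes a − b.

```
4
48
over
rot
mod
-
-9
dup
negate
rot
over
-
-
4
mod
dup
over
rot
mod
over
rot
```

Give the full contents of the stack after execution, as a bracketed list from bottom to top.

4      -> [4]
48     -> [4, 48]
over   -> [4, 48, 4]
rot    -> [48, 4, 4]
mod    -> [48, 0]
-      -> [48]
-9     -> [48, -9]
dup    -> [48, -9, -9]
negate -> [48, -9, 9]
rot    -> [-9, 9, 48]
over   -> [-9, 9, 48, 9]
-      -> [-9, 9, 39]
-      -> [-9, -30]
4      -> [-9, -30, 4]
mod    -> [-9, -2]
dup    -> [-9, -2, -2]
over   -> [-9, -2, -2, -2]
rot    -> [-9, -2, -2, -2]
mod    -> [-9, -2, 0]
over   -> [-9, -2, 0, -2]
rot    -> [-9, 0, -2, -2]

[-9, 0, -2, -2]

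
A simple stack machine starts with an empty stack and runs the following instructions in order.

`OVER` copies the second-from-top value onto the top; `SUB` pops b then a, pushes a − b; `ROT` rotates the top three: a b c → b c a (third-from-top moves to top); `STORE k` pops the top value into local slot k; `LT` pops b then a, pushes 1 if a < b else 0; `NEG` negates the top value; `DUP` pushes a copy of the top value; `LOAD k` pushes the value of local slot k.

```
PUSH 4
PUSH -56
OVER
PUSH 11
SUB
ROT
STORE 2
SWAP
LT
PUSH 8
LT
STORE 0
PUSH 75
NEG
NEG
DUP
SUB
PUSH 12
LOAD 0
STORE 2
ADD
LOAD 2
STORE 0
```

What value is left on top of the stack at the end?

PUSH 4   : [4]
PUSH -56 : [4, -56]
OVER     : [4, -56, 4]
PUSH 11  : [4, -56, 4, 11]
SUB      : [4, -56, -7]
ROT      : [-56, -7, 4]
STORE 2  : [-56, -7]
SWAP     : [-7, -56]
LT       : [0]
PUSH 8   : [0, 8]
LT       : [1]
STORE 0  : []
PUSH 75  : [75]
NEG      : [-75]
NEG      : [75]
DUP      : [75, 75]
SUB      : [0]
PUSH 12  : [0, 12]
LOAD 0   : [0, 12, 1]
STORE 2  : [0, 12]
ADD      : [12]
LOAD 2   : [12, 1]
STORE 0  : [12]

12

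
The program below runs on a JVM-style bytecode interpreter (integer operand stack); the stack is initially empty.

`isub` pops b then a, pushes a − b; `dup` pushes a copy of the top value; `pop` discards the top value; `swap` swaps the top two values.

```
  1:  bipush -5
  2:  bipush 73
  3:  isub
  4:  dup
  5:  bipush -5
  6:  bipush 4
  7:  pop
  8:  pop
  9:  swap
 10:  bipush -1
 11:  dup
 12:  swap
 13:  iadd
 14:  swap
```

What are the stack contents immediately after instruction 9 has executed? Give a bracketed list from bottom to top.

bipush -5 : [-5]
bipush 73 : [-5, 73]
isub      : [-78]
dup       : [-78, -78]
bipush -5 : [-78, -78, -5]
bipush 4  : [-78, -78, -5, 4]
pop       : [-78, -78, -5]
pop       : [-78, -78]
swap      : [-78, -78]

[-78, -78]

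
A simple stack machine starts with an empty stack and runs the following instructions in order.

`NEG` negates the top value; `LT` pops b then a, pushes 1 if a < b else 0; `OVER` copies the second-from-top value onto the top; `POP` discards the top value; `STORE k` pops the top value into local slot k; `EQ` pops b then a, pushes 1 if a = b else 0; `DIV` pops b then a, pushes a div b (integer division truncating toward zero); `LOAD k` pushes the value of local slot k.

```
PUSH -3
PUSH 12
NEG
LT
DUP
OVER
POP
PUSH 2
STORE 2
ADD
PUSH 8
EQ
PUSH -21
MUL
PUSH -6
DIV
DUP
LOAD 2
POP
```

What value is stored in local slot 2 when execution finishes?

2

PUSH -3   -3
PUSH 12   -3 12
NEG       -3 -12
LT        0
DUP       0 0
OVER      0 0 0
POP       0 0
PUSH 2    0 0 2
STORE 2   0 0
ADD       0
PUSH 8    0 8
EQ        0
PUSH -21  0 -21
MUL       0
PUSH -6   0 -6
DIV       0
DUP       0 0
LOAD 2    0 0 2
POP       0 0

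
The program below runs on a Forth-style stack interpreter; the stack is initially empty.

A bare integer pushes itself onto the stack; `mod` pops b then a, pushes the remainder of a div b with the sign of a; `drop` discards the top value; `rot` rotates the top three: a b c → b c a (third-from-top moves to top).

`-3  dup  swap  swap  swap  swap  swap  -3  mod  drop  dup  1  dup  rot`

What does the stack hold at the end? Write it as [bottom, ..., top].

-3   → -3
dup  → -3 -3
swap → -3 -3
swap → -3 -3
swap → -3 -3
swap → -3 -3
swap → -3 -3
-3   → -3 -3 -3
mod  → -3 0
drop → -3
dup  → -3 -3
1    → -3 -3 1
dup  → -3 -3 1 1
rot  → -3 1 1 -3

[-3, 1, 1, -3]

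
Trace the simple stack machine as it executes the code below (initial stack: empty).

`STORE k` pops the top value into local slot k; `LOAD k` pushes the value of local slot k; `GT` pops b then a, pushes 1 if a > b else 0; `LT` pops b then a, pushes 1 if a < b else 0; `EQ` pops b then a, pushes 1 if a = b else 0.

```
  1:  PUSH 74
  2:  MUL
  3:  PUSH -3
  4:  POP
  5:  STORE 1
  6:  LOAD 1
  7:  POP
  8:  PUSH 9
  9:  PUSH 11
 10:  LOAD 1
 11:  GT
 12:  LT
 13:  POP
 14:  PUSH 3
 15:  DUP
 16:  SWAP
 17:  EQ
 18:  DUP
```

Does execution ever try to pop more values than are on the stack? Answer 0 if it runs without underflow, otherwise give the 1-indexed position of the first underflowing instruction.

2

PUSH 74 → [74]
MUL  — needs 2 operands, stack has 1 → underflow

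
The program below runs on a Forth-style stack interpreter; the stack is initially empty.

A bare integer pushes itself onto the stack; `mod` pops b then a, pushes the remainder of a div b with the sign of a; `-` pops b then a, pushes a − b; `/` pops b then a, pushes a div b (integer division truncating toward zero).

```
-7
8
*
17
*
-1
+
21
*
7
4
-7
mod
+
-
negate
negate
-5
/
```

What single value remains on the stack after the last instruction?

-7     → [-7]
8      → [-7, 8]
*      → [-56]
17     → [-56, 17]
*      → [-952]
-1     → [-952, -1]
+      → [-953]
21     → [-953, 21]
*      → [-20013]
7      → [-20013, 7]
4      → [-20013, 7, 4]
-7     → [-20013, 7, 4, -7]
mod    → [-20013, 7, 4]
+      → [-20013, 11]
-      → [-20024]
negate → [20024]
negate → [-20024]
-5     → [-20024, -5]
/      → [4004]

4004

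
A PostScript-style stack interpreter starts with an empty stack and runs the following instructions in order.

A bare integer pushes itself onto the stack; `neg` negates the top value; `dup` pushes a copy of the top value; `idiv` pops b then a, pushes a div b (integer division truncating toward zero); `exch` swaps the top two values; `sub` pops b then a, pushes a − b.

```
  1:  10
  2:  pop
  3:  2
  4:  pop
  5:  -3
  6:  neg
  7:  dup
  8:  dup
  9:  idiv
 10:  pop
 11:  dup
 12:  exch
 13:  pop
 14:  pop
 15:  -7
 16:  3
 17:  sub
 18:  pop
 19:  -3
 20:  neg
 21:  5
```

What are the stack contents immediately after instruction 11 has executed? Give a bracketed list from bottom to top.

[3, 3]

10   -> [10]
pop  -> []
2    -> [2]
pop  -> []
-3   -> [-3]
neg  -> [3]
dup  -> [3, 3]
dup  -> [3, 3, 3]
idiv -> [3, 1]
pop  -> [3]
dup  -> [3, 3]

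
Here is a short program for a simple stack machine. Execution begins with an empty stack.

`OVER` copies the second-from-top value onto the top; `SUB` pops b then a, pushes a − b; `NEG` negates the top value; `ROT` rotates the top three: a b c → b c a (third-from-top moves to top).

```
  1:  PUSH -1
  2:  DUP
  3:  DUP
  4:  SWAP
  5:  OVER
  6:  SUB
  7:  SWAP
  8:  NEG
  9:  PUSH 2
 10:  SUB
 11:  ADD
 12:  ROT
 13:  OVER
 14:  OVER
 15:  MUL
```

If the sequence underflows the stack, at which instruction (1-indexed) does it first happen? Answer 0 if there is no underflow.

PUSH -1 : -1
DUP     : -1 -1
DUP     : -1 -1 -1
SWAP    : -1 -1 -1
OVER    : -1 -1 -1 -1
SUB     : -1 -1 0
SWAP    : -1 0 -1
NEG     : -1 0 1
PUSH 2  : -1 0 1 2
SUB     : -1 0 -1
ADD     : -1 -1
ROT  — needs 3 operands, stack has 2 → underflow

12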